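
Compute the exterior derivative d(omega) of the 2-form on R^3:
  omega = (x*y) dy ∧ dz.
d(omega) = (y) dx ∧ dy ∧ dz

For a 2-form omega = sum_{i<j} g_{ij} dx_i ∧ dx_j, the exterior derivative is
  d(omega) = sum_{i<j} d(g_{ij}) ∧ dx_i ∧ dx_j = sum_{i<j, k} (∂g_{ij}/∂x_k) dx_k ∧ dx_i ∧ dx_j.
Expand each term, using dx_k ∧ dx_i ∧ dx_j = sgn(permutation) dx_{(a)} ∧ dx_{(b)} ∧ dx_{(c)} with (a < b < c) sorted:
  d(x*y) includes (∂/∂x)(x*y) dx = (y) dx, which multiplied by dy ∧ dz gives (y) dx ∧ dy ∧ dz
Collecting like 3-forms: d(omega) = (y) dx ∧ dy ∧ dz.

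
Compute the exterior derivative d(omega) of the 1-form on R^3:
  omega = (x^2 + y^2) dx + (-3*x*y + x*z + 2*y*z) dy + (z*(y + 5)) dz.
d(omega) = (-5*y + z) dx ∧ dy + (-x - 2*y + z) dy ∧ dz

For a 1-form omega = sum_i f_i dx_i, the exterior derivative is
  d(omega) = sum_{i < j} (∂f_j/∂x_i - ∂f_i/∂x_j) dx_i ∧ dx_j.
  coefficient of dx ∧ dy: ∂f_2/∂x - ∂f_1/∂y = ∂(-3*x*y + x*z + 2*y*z)/∂x - ∂(x^2 + y^2)/∂y = -5*y + z
  coefficient of dy ∧ dz: ∂f_3/∂y - ∂f_2/∂z = ∂(z*(y + 5))/∂y - ∂(-3*x*y + x*z + 2*y*z)/∂z = -x - 2*y + z
Assembling: d(omega) = (-5*y + z) dx ∧ dy + (-x - 2*y + z) dy ∧ dz.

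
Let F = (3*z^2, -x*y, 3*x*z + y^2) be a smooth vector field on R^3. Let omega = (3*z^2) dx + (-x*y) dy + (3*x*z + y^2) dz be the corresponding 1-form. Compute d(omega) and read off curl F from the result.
d(omega) = (2*y) dy ∧ dz + (3*z) dz ∧ dx + (-y) dx ∧ dy; curl F = (2*y, 3*z, -y)

d omega = sum_{i<j} (∂f_j/∂x_i - ∂f_i/∂x_j) dx_i ∧ dx_j. Under the identification (dy ∧ dz, dz ∧ dx, dx ∧ dy) ↔ (e_x, e_y, e_z), the coefficients are exactly the components of curl F. Compute:
  ∂R/∂y - ∂Q/∂z = (2*y) - (0) = 2*y
  ∂P/∂z - ∂R/∂x = (6*z) - (3*z) = 3*z
  ∂Q/∂x - ∂P/∂y = (-y) - (0) = -y.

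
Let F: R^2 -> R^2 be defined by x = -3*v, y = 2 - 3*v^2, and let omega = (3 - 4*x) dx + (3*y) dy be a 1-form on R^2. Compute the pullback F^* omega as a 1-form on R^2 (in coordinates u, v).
F^* omega = (54*v^3 - 72*v - 9) dv

Using F^*(f dg) = (f ∘ F) d(g ∘ F), substitute each coordinate x_i by F_i(u, v) in f_i, and replace dx_i by d F_i = (∂F_i/∂u) du + (∂F_i/∂v) dv.
  For the x component: f_1(F) = 12*v + 3; d F_1 = (0) du + (-3) dv
  For the y component: f_2(F) = 6 - 9*v^2; d F_2 = (0) du + (-6*v) dv
Combining and collecting du, dv coefficients:
  coeff of du: 0
  coeff of dv: 54*v^3 - 72*v - 9
F^* omega = (54*v^3 - 72*v - 9) dv.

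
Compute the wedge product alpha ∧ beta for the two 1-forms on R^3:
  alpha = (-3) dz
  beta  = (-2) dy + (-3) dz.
alpha ∧ beta = (-6) dy ∧ dz

Distribute the wedge, using dx_i ∧ dx_j = -dx_j ∧ dx_i and dx_i ∧ dx_i = 0. For each pair (i, j) with i < j, the coefficient of dx_i ∧ dx_j in alpha ∧ beta is (alpha_i * beta_j - alpha_j * beta_i). Collecting: alpha ∧ beta = (-6) dy ∧ dz.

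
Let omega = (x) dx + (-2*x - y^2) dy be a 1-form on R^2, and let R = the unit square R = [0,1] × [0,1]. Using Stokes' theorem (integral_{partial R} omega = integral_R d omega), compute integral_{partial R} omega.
integral_(partial R) omega = -2

Stokes: integral_partial_R omega = integral_R d omega with d omega = (∂Q/∂x - ∂P/∂y) dx ∧ dy.
  ∂Q/∂x = -2
  ∂P/∂y = 0
  integrand = ∂Q/∂x - ∂P/∂y = -2.
Integrating over R: integral_0^1 integral_0^1 (-2) dx dy = -2.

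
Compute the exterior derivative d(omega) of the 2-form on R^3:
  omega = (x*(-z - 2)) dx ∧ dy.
d(omega) = (-x) dx ∧ dy ∧ dz

For a 2-form omega = sum_{i<j} g_{ij} dx_i ∧ dx_j, the exterior derivative is
  d(omega) = sum_{i<j} d(g_{ij}) ∧ dx_i ∧ dx_j = sum_{i<j, k} (∂g_{ij}/∂x_k) dx_k ∧ dx_i ∧ dx_j.
Expand each term, using dx_k ∧ dx_i ∧ dx_j = sgn(permutation) dx_{(a)} ∧ dx_{(b)} ∧ dx_{(c)} with (a < b < c) sorted:
  d(x*(-z - 2)) includes (∂/∂z)(x*(-z - 2)) dz = (-x) dz, which multiplied by dx ∧ dy gives (-x) dx ∧ dy ∧ dz
Collecting like 3-forms: d(omega) = (-x) dx ∧ dy ∧ dz.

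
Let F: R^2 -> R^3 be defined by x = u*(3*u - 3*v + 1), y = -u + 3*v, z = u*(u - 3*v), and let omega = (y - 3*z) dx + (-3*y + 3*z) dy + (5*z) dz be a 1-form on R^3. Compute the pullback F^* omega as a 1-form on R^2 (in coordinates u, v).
F^* omega = (-8*u^3 + 18*u^2*v - 12*u^2 + 18*u*v^2 + 39*u*v - 4*u - 9*v^2 + 12*v) du + (-6*u^3 + 18*u^2*v + 12*u^2 - 36*u*v + 9*u - 27*v) dv

Using F^*(f dg) = (f ∘ F) d(g ∘ F), substitute each coordinate x_i by F_i(u, v) in f_i, and replace dx_i by d F_i = (∂F_i/∂u) du + (∂F_i/∂v) dv.
  For the x component: f_1(F) = -3*u^2 + 9*u*v - u + 3*v; d F_1 = (6*u - 3*v + 1) du + (-3*u) dv
  For the y component: f_2(F) = 3*u^2 - 9*u*v + 3*u - 9*v; d F_2 = (-1) du + (3) dv
  For the z component: f_3(F) = 5*u*(u - 3*v); d F_3 = (2*u - 3*v) du + (-3*u) dv
Combining and collecting du, dv coefficients:
  coeff of du: -8*u^3 + 18*u^2*v - 12*u^2 + 18*u*v^2 + 39*u*v - 4*u - 9*v^2 + 12*v
  coeff of dv: -6*u^3 + 18*u^2*v + 12*u^2 - 36*u*v + 9*u - 27*v
F^* omega = (-8*u^3 + 18*u^2*v - 12*u^2 + 18*u*v^2 + 39*u*v - 4*u - 9*v^2 + 12*v) du + (-6*u^3 + 18*u^2*v + 12*u^2 - 36*u*v + 9*u - 27*v) dv.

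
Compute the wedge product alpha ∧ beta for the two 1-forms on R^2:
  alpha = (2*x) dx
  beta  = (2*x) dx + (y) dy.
alpha ∧ beta = (2*x*y) dx ∧ dy

Distribute the wedge, using dx_i ∧ dx_j = -dx_j ∧ dx_i and dx_i ∧ dx_i = 0. For each pair (i, j) with i < j, the coefficient of dx_i ∧ dx_j in alpha ∧ beta is (alpha_i * beta_j - alpha_j * beta_i). Collecting: alpha ∧ beta = (2*x*y) dx ∧ dy.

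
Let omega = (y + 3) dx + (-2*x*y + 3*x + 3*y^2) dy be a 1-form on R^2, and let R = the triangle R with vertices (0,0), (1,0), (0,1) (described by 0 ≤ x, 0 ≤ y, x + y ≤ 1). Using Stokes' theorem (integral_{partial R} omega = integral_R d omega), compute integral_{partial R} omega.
integral_(partial R) omega = 2/3

Stokes: integral_partial_R omega = integral_R d omega with d omega = (∂Q/∂x - ∂P/∂y) dx ∧ dy.
  ∂Q/∂x = 3 - 2*y
  ∂P/∂y = 1
  integrand = ∂Q/∂x - ∂P/∂y = 2 - 2*y.
Integrating over R: integral_0^1 integral_0^{1-x} (2 - 2*y) dy dx = 2/3.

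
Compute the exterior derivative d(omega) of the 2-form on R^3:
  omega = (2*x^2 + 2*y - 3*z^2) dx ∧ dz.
d(omega) = (-2) dx ∧ dy ∧ dz

For a 2-form omega = sum_{i<j} g_{ij} dx_i ∧ dx_j, the exterior derivative is
  d(omega) = sum_{i<j} d(g_{ij}) ∧ dx_i ∧ dx_j = sum_{i<j, k} (∂g_{ij}/∂x_k) dx_k ∧ dx_i ∧ dx_j.
Expand each term, using dx_k ∧ dx_i ∧ dx_j = sgn(permutation) dx_{(a)} ∧ dx_{(b)} ∧ dx_{(c)} with (a < b < c) sorted:
  d(2*x^2 + 2*y - 3*z^2) includes (∂/∂y)(2*x^2 + 2*y - 3*z^2) dy = (2) dy, which multiplied by dx ∧ dz gives (-2) dx ∧ dy ∧ dz
Collecting like 3-forms: d(omega) = (-2) dx ∧ dy ∧ dz.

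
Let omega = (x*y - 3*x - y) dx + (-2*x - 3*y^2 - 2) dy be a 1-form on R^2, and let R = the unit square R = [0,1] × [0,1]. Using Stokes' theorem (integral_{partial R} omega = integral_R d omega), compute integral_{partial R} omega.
integral_(partial R) omega = -3/2

Stokes: integral_partial_R omega = integral_R d omega with d omega = (∂Q/∂x - ∂P/∂y) dx ∧ dy.
  ∂Q/∂x = -2
  ∂P/∂y = x - 1
  integrand = ∂Q/∂x - ∂P/∂y = -x - 1.
Integrating over R: integral_0^1 integral_0^1 (-x - 1) dx dy = -3/2.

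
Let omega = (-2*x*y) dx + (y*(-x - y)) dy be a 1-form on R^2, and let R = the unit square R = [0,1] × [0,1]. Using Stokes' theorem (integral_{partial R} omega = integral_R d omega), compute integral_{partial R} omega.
integral_(partial R) omega = 1/2

Stokes: integral_partial_R omega = integral_R d omega with d omega = (∂Q/∂x - ∂P/∂y) dx ∧ dy.
  ∂Q/∂x = -y
  ∂P/∂y = -2*x
  integrand = ∂Q/∂x - ∂P/∂y = 2*x - y.
Integrating over R: integral_0^1 integral_0^1 (2*x - y) dx dy = 1/2.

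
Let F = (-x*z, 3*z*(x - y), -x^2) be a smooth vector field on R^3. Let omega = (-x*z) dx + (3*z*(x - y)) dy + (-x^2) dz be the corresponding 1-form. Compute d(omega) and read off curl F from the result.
d(omega) = (-3*x + 3*y) dy ∧ dz + (x) dz ∧ dx + (3*z) dx ∧ dy; curl F = (-3*x + 3*y, x, 3*z)

d omega = sum_{i<j} (∂f_j/∂x_i - ∂f_i/∂x_j) dx_i ∧ dx_j. Under the identification (dy ∧ dz, dz ∧ dx, dx ∧ dy) ↔ (e_x, e_y, e_z), the coefficients are exactly the components of curl F. Compute:
  ∂R/∂y - ∂Q/∂z = (0) - (3*x - 3*y) = -3*x + 3*y
  ∂P/∂z - ∂R/∂x = (-x) - (-2*x) = x
  ∂Q/∂x - ∂P/∂y = (3*z) - (0) = 3*z.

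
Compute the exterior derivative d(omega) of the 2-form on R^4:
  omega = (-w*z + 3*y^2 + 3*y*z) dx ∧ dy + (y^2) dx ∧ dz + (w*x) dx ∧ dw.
d(omega) = (-w + y) dx ∧ dy ∧ dz + (-z) dx ∧ dy ∧ dw

For a 2-form omega = sum_{i<j} g_{ij} dx_i ∧ dx_j, the exterior derivative is
  d(omega) = sum_{i<j} d(g_{ij}) ∧ dx_i ∧ dx_j = sum_{i<j, k} (∂g_{ij}/∂x_k) dx_k ∧ dx_i ∧ dx_j.
Expand each term, using dx_k ∧ dx_i ∧ dx_j = sgn(permutation) dx_{(a)} ∧ dx_{(b)} ∧ dx_{(c)} with (a < b < c) sorted:
  d(-w*z + 3*y^2 + 3*y*z) includes (∂/∂z)(-w*z + 3*y^2 + 3*y*z) dz = (-w + 3*y) dz, which multiplied by dx ∧ dy gives (-w + 3*y) dx ∧ dy ∧ dz
  d(-w*z + 3*y^2 + 3*y*z) includes (∂/∂w)(-w*z + 3*y^2 + 3*y*z) dw = (-z) dw, which multiplied by dx ∧ dy gives (-z) dx ∧ dy ∧ dw
  d(y^2) includes (∂/∂y)(y^2) dy = (2*y) dy, which multiplied by dx ∧ dz gives (-2*y) dx ∧ dy ∧ dz
Collecting like 3-forms: d(omega) = (-w + y) dx ∧ dy ∧ dz + (-z) dx ∧ dy ∧ dw.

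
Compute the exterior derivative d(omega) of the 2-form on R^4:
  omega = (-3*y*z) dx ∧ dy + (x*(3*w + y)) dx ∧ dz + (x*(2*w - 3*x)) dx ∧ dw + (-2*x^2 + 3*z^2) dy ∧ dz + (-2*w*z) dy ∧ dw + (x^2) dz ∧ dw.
d(omega) = (-5*x - 3*y) dx ∧ dy ∧ dz + (5*x) dx ∧ dz ∧ dw + (2*w) dy ∧ dz ∧ dw

For a 2-form omega = sum_{i<j} g_{ij} dx_i ∧ dx_j, the exterior derivative is
  d(omega) = sum_{i<j} d(g_{ij}) ∧ dx_i ∧ dx_j = sum_{i<j, k} (∂g_{ij}/∂x_k) dx_k ∧ dx_i ∧ dx_j.
Expand each term, using dx_k ∧ dx_i ∧ dx_j = sgn(permutation) dx_{(a)} ∧ dx_{(b)} ∧ dx_{(c)} with (a < b < c) sorted:
  d(-3*y*z) includes (∂/∂z)(-3*y*z) dz = (-3*y) dz, which multiplied by dx ∧ dy gives (-3*y) dx ∧ dy ∧ dz
  d(x*(3*w + y)) includes (∂/∂y)(x*(3*w + y)) dy = (x) dy, which multiplied by dx ∧ dz gives (-x) dx ∧ dy ∧ dz
  d(x*(3*w + y)) includes (∂/∂w)(x*(3*w + y)) dw = (3*x) dw, which multiplied by dx ∧ dz gives (3*x) dx ∧ dz ∧ dw
  d(-2*x^2 + 3*z^2) includes (∂/∂x)(-2*x^2 + 3*z^2) dx = (-4*x) dx, which multiplied by dy ∧ dz gives (-4*x) dx ∧ dy ∧ dz
  d(-2*w*z) includes (∂/∂z)(-2*w*z) dz = (-2*w) dz, which multiplied by dy ∧ dw gives (2*w) dy ∧ dz ∧ dw
  d(x^2) includes (∂/∂x)(x^2) dx = (2*x) dx, which multiplied by dz ∧ dw gives (2*x) dx ∧ dz ∧ dw
Collecting like 3-forms: d(omega) = (-5*x - 3*y) dx ∧ dy ∧ dz + (5*x) dx ∧ dz ∧ dw + (2*w) dy ∧ dz ∧ dw.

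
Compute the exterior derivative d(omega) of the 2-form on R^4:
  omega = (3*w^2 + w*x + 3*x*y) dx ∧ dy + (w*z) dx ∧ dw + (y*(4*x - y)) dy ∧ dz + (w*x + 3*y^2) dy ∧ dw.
d(omega) = (7*w + x) dx ∧ dy ∧ dw + (-w) dx ∧ dz ∧ dw + (4*y) dx ∧ dy ∧ dz

For a 2-form omega = sum_{i<j} g_{ij} dx_i ∧ dx_j, the exterior derivative is
  d(omega) = sum_{i<j} d(g_{ij}) ∧ dx_i ∧ dx_j = sum_{i<j, k} (∂g_{ij}/∂x_k) dx_k ∧ dx_i ∧ dx_j.
Expand each term, using dx_k ∧ dx_i ∧ dx_j = sgn(permutation) dx_{(a)} ∧ dx_{(b)} ∧ dx_{(c)} with (a < b < c) sorted:
  d(3*w^2 + w*x + 3*x*y) includes (∂/∂w)(3*w^2 + w*x + 3*x*y) dw = (6*w + x) dw, which multiplied by dx ∧ dy gives (6*w + x) dx ∧ dy ∧ dw
  d(w*z) includes (∂/∂z)(w*z) dz = (w) dz, which multiplied by dx ∧ dw gives (-w) dx ∧ dz ∧ dw
  d(y*(4*x - y)) includes (∂/∂x)(y*(4*x - y)) dx = (4*y) dx, which multiplied by dy ∧ dz gives (4*y) dx ∧ dy ∧ dz
  d(w*x + 3*y^2) includes (∂/∂x)(w*x + 3*y^2) dx = (w) dx, which multiplied by dy ∧ dw gives (w) dx ∧ dy ∧ dw
Collecting like 3-forms: d(omega) = (7*w + x) dx ∧ dy ∧ dw + (-w) dx ∧ dz ∧ dw + (4*y) dx ∧ dy ∧ dz.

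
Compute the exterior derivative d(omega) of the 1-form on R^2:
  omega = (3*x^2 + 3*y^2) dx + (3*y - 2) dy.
d(omega) = (-6*y) dx ∧ dy

For a 1-form omega = sum_i f_i dx_i, the exterior derivative is
  d(omega) = sum_{i < j} (∂f_j/∂x_i - ∂f_i/∂x_j) dx_i ∧ dx_j.
  coefficient of dx ∧ dy: ∂f_2/∂x - ∂f_1/∂y = ∂(3*y - 2)/∂x - ∂(3*x^2 + 3*y^2)/∂y = -6*y
Assembling: d(omega) = (-6*y) dx ∧ dy.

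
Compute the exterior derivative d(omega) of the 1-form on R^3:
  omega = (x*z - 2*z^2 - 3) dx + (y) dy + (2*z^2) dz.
d(omega) = (-x + 4*z) dx ∧ dz

For a 1-form omega = sum_i f_i dx_i, the exterior derivative is
  d(omega) = sum_{i < j} (∂f_j/∂x_i - ∂f_i/∂x_j) dx_i ∧ dx_j.
  coefficient of dx ∧ dz: ∂f_3/∂x - ∂f_1/∂z = ∂(2*z^2)/∂x - ∂(x*z - 2*z^2 - 3)/∂z = -x + 4*z
Assembling: d(omega) = (-x + 4*z) dx ∧ dz.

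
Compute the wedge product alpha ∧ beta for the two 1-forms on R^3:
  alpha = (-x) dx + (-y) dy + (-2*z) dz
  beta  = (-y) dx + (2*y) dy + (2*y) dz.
alpha ∧ beta = (-y*(2*x + y)) dx ∧ dy + (-2*y*(x + z)) dx ∧ dz + (2*y*(-y + 2*z)) dy ∧ dz

Distribute the wedge, using dx_i ∧ dx_j = -dx_j ∧ dx_i and dx_i ∧ dx_i = 0. For each pair (i, j) with i < j, the coefficient of dx_i ∧ dx_j in alpha ∧ beta is (alpha_i * beta_j - alpha_j * beta_i). Collecting: alpha ∧ beta = (-y*(2*x + y)) dx ∧ dy + (-2*y*(x + z)) dx ∧ dz + (2*y*(-y + 2*z)) dy ∧ dz.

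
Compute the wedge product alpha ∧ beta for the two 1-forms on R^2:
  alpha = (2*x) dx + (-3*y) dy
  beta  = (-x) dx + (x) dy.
alpha ∧ beta = (x*(2*x - 3*y)) dx ∧ dy

Distribute the wedge, using dx_i ∧ dx_j = -dx_j ∧ dx_i and dx_i ∧ dx_i = 0. For each pair (i, j) with i < j, the coefficient of dx_i ∧ dx_j in alpha ∧ beta is (alpha_i * beta_j - alpha_j * beta_i). Collecting: alpha ∧ beta = (x*(2*x - 3*y)) dx ∧ dy.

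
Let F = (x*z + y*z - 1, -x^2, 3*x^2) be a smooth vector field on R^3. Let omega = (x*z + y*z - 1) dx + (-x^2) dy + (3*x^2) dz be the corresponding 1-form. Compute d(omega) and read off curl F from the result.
d(omega) = (0) dy ∧ dz + (-5*x + y) dz ∧ dx + (-2*x - z) dx ∧ dy; curl F = (0, -5*x + y, -2*x - z)

d omega = sum_{i<j} (∂f_j/∂x_i - ∂f_i/∂x_j) dx_i ∧ dx_j. Under the identification (dy ∧ dz, dz ∧ dx, dx ∧ dy) ↔ (e_x, e_y, e_z), the coefficients are exactly the components of curl F. Compute:
  ∂R/∂y - ∂Q/∂z = (0) - (0) = 0
  ∂P/∂z - ∂R/∂x = (x + y) - (6*x) = -5*x + y
  ∂Q/∂x - ∂P/∂y = (-2*x) - (z) = -2*x - z.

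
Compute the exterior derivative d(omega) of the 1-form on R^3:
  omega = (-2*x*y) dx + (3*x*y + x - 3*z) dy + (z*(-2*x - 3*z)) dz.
d(omega) = (2*x + 3*y + 1) dx ∧ dy + (-2*z) dx ∧ dz + (3) dy ∧ dz

For a 1-form omega = sum_i f_i dx_i, the exterior derivative is
  d(omega) = sum_{i < j} (∂f_j/∂x_i - ∂f_i/∂x_j) dx_i ∧ dx_j.
  coefficient of dx ∧ dy: ∂f_2/∂x - ∂f_1/∂y = ∂(3*x*y + x - 3*z)/∂x - ∂(-2*x*y)/∂y = 2*x + 3*y + 1
  coefficient of dx ∧ dz: ∂f_3/∂x - ∂f_1/∂z = ∂(z*(-2*x - 3*z))/∂x - ∂(-2*x*y)/∂z = -2*z
  coefficient of dy ∧ dz: ∂f_3/∂y - ∂f_2/∂z = ∂(z*(-2*x - 3*z))/∂y - ∂(3*x*y + x - 3*z)/∂z = 3
Assembling: d(omega) = (2*x + 3*y + 1) dx ∧ dy + (-2*z) dx ∧ dz + (3) dy ∧ dz.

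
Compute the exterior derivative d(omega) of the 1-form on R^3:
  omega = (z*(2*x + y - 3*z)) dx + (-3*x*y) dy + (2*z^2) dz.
d(omega) = (-3*y - z) dx ∧ dy + (-2*x - y + 6*z) dx ∧ dz

For a 1-form omega = sum_i f_i dx_i, the exterior derivative is
  d(omega) = sum_{i < j} (∂f_j/∂x_i - ∂f_i/∂x_j) dx_i ∧ dx_j.
  coefficient of dx ∧ dy: ∂f_2/∂x - ∂f_1/∂y = ∂(-3*x*y)/∂x - ∂(z*(2*x + y - 3*z))/∂y = -3*y - z
  coefficient of dx ∧ dz: ∂f_3/∂x - ∂f_1/∂z = ∂(2*z^2)/∂x - ∂(z*(2*x + y - 3*z))/∂z = -2*x - y + 6*z
Assembling: d(omega) = (-3*y - z) dx ∧ dy + (-2*x - y + 6*z) dx ∧ dz.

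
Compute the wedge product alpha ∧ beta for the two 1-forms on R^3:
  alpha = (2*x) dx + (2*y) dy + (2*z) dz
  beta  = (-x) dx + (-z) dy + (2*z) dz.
alpha ∧ beta = (2*x*(y - z)) dx ∧ dy + (6*x*z) dx ∧ dz + (2*z*(2*y + z)) dy ∧ dz

Distribute the wedge, using dx_i ∧ dx_j = -dx_j ∧ dx_i and dx_i ∧ dx_i = 0. For each pair (i, j) with i < j, the coefficient of dx_i ∧ dx_j in alpha ∧ beta is (alpha_i * beta_j - alpha_j * beta_i). Collecting: alpha ∧ beta = (2*x*(y - z)) dx ∧ dy + (6*x*z) dx ∧ dz + (2*z*(2*y + z)) dy ∧ dz.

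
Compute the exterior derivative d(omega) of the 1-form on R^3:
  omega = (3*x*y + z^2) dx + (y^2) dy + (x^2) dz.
d(omega) = (-3*x) dx ∧ dy + (2*x - 2*z) dx ∧ dz

For a 1-form omega = sum_i f_i dx_i, the exterior derivative is
  d(omega) = sum_{i < j} (∂f_j/∂x_i - ∂f_i/∂x_j) dx_i ∧ dx_j.
  coefficient of dx ∧ dy: ∂f_2/∂x - ∂f_1/∂y = ∂(y^2)/∂x - ∂(3*x*y + z^2)/∂y = -3*x
  coefficient of dx ∧ dz: ∂f_3/∂x - ∂f_1/∂z = ∂(x^2)/∂x - ∂(3*x*y + z^2)/∂z = 2*x - 2*z
Assembling: d(omega) = (-3*x) dx ∧ dy + (2*x - 2*z) dx ∧ dz.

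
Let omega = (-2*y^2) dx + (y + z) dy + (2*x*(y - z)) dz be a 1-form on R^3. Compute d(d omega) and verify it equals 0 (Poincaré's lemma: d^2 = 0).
d(d omega) = 0

Step 1: d omega = sum_{i<j} (∂f_j/∂x_i - ∂f_i/∂x_j) dx_i ∧ dx_j:
  coeff of dx ∧ dy: 4*y
  coeff of dx ∧ dz: 2*y - 2*z
  coeff of dy ∧ dz: 2*x - 1
Step 2: Apply d again to each 2-form coefficient. The only possible 3-form in R^3 is dx ∧ dy ∧ dz, with coefficient
  ∂(coeff of dy∧dz)/∂x - ∂(coeff of dx∧dz)/∂y + ∂(coeff of dx∧dy)/∂z
  = ∂/∂x (2*x - 1) - ∂/∂y (2*y - 2*z) + ∂/∂z (4*y).
Each of these terms simplifies to sums of mixed partials that cancel in pairs. The result is 0 (by equality of mixed partials for smooth functions — Schwarz / Clairaut).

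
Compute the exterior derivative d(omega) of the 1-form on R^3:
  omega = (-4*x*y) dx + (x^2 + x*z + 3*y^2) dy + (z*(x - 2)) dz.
d(omega) = (6*x + z) dx ∧ dy + (z) dx ∧ dz + (-x) dy ∧ dz

For a 1-form omega = sum_i f_i dx_i, the exterior derivative is
  d(omega) = sum_{i < j} (∂f_j/∂x_i - ∂f_i/∂x_j) dx_i ∧ dx_j.
  coefficient of dx ∧ dy: ∂f_2/∂x - ∂f_1/∂y = ∂(x^2 + x*z + 3*y^2)/∂x - ∂(-4*x*y)/∂y = 6*x + z
  coefficient of dx ∧ dz: ∂f_3/∂x - ∂f_1/∂z = ∂(z*(x - 2))/∂x - ∂(-4*x*y)/∂z = z
  coefficient of dy ∧ dz: ∂f_3/∂y - ∂f_2/∂z = ∂(z*(x - 2))/∂y - ∂(x^2 + x*z + 3*y^2)/∂z = -x
Assembling: d(omega) = (6*x + z) dx ∧ dy + (z) dx ∧ dz + (-x) dy ∧ dz.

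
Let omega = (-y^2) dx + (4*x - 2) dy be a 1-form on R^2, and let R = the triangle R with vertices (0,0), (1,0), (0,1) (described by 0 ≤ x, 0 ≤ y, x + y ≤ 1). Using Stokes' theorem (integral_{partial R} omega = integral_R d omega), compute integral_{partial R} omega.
integral_(partial R) omega = 7/3

Stokes: integral_partial_R omega = integral_R d omega with d omega = (∂Q/∂x - ∂P/∂y) dx ∧ dy.
  ∂Q/∂x = 4
  ∂P/∂y = -2*y
  integrand = ∂Q/∂x - ∂P/∂y = 2*y + 4.
Integrating over R: integral_0^1 integral_0^{1-x} (2*y + 4) dy dx = 7/3.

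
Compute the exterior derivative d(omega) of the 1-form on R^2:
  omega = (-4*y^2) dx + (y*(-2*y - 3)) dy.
d(omega) = (8*y) dx ∧ dy

For a 1-form omega = sum_i f_i dx_i, the exterior derivative is
  d(omega) = sum_{i < j} (∂f_j/∂x_i - ∂f_i/∂x_j) dx_i ∧ dx_j.
  coefficient of dx ∧ dy: ∂f_2/∂x - ∂f_1/∂y = ∂(y*(-2*y - 3))/∂x - ∂(-4*y^2)/∂y = 8*y
Assembling: d(omega) = (8*y) dx ∧ dy.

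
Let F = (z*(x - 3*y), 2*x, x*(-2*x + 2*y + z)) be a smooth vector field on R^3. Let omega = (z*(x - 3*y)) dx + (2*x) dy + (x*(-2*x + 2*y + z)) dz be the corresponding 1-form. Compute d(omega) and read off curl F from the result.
d(omega) = (2*x) dy ∧ dz + (5*x - 5*y - z) dz ∧ dx + (3*z + 2) dx ∧ dy; curl F = (2*x, 5*x - 5*y - z, 3*z + 2)

d omega = sum_{i<j} (∂f_j/∂x_i - ∂f_i/∂x_j) dx_i ∧ dx_j. Under the identification (dy ∧ dz, dz ∧ dx, dx ∧ dy) ↔ (e_x, e_y, e_z), the coefficients are exactly the components of curl F. Compute:
  ∂R/∂y - ∂Q/∂z = (2*x) - (0) = 2*x
  ∂P/∂z - ∂R/∂x = (x - 3*y) - (-4*x + 2*y + z) = 5*x - 5*y - z
  ∂Q/∂x - ∂P/∂y = (2) - (-3*z) = 3*z + 2.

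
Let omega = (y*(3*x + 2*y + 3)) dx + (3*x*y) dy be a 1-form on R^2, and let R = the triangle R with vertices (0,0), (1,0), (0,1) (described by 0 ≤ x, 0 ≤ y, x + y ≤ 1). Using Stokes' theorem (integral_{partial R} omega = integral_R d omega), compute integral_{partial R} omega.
integral_(partial R) omega = -13/6

Stokes: integral_partial_R omega = integral_R d omega with d omega = (∂Q/∂x - ∂P/∂y) dx ∧ dy.
  ∂Q/∂x = 3*y
  ∂P/∂y = 3*x + 4*y + 3
  integrand = ∂Q/∂x - ∂P/∂y = -3*x - y - 3.
Integrating over R: integral_0^1 integral_0^{1-x} (-3*x - y - 3) dy dx = -13/6.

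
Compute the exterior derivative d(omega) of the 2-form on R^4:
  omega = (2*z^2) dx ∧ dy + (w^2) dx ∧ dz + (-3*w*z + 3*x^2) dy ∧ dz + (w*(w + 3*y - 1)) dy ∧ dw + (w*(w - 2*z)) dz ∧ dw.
d(omega) = (6*x + 4*z) dx ∧ dy ∧ dz + (2*w) dx ∧ dz ∧ dw + (-3*z) dy ∧ dz ∧ dw

For a 2-form omega = sum_{i<j} g_{ij} dx_i ∧ dx_j, the exterior derivative is
  d(omega) = sum_{i<j} d(g_{ij}) ∧ dx_i ∧ dx_j = sum_{i<j, k} (∂g_{ij}/∂x_k) dx_k ∧ dx_i ∧ dx_j.
Expand each term, using dx_k ∧ dx_i ∧ dx_j = sgn(permutation) dx_{(a)} ∧ dx_{(b)} ∧ dx_{(c)} with (a < b < c) sorted:
  d(2*z^2) includes (∂/∂z)(2*z^2) dz = (4*z) dz, which multiplied by dx ∧ dy gives (4*z) dx ∧ dy ∧ dz
  d(w^2) includes (∂/∂w)(w^2) dw = (2*w) dw, which multiplied by dx ∧ dz gives (2*w) dx ∧ dz ∧ dw
  d(-3*w*z + 3*x^2) includes (∂/∂x)(-3*w*z + 3*x^2) dx = (6*x) dx, which multiplied by dy ∧ dz gives (6*x) dx ∧ dy ∧ dz
  d(-3*w*z + 3*x^2) includes (∂/∂w)(-3*w*z + 3*x^2) dw = (-3*z) dw, which multiplied by dy ∧ dz gives (-3*z) dy ∧ dz ∧ dw
Collecting like 3-forms: d(omega) = (6*x + 4*z) dx ∧ dy ∧ dz + (2*w) dx ∧ dz ∧ dw + (-3*z) dy ∧ dz ∧ dw.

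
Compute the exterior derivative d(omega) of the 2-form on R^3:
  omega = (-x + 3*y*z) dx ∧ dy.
d(omega) = (3*y) dx ∧ dy ∧ dz

For a 2-form omega = sum_{i<j} g_{ij} dx_i ∧ dx_j, the exterior derivative is
  d(omega) = sum_{i<j} d(g_{ij}) ∧ dx_i ∧ dx_j = sum_{i<j, k} (∂g_{ij}/∂x_k) dx_k ∧ dx_i ∧ dx_j.
Expand each term, using dx_k ∧ dx_i ∧ dx_j = sgn(permutation) dx_{(a)} ∧ dx_{(b)} ∧ dx_{(c)} with (a < b < c) sorted:
  d(-x + 3*y*z) includes (∂/∂z)(-x + 3*y*z) dz = (3*y) dz, which multiplied by dx ∧ dy gives (3*y) dx ∧ dy ∧ dz
Collecting like 3-forms: d(omega) = (3*y) dx ∧ dy ∧ dz.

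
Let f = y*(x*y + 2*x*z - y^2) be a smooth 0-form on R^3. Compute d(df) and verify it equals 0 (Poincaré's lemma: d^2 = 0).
d(df) = 0

Step 1: df = sum_i (∂f/∂x_i) dx_i = (y*(y + 2*z)) dx + (2*x*y + 2*x*z - 3*y^2) dy + (2*x*y) dz.
Step 2: Apply d again. Using the 1-form formula, the coefficient of dx ∧ dy in d(df) is ∂^2 f/∂x ∂y - ∂^2 f/∂y ∂x = (2*y + 2*z) - (2*y + 2*z) = 0 (equality of mixed partials for smooth f).
Similarly for dx ∧ dz and dy ∧ dz — all coefficients vanish. So d(df) = 0.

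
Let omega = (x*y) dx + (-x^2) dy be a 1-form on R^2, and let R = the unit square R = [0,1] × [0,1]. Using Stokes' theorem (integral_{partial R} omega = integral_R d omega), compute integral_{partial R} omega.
integral_(partial R) omega = -3/2

Stokes: integral_partial_R omega = integral_R d omega with d omega = (∂Q/∂x - ∂P/∂y) dx ∧ dy.
  ∂Q/∂x = -2*x
  ∂P/∂y = x
  integrand = ∂Q/∂x - ∂P/∂y = -3*x.
Integrating over R: integral_0^1 integral_0^1 (-3*x) dx dy = -3/2.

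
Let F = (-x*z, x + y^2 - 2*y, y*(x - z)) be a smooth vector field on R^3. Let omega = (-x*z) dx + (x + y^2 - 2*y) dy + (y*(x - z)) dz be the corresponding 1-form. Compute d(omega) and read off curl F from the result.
d(omega) = (x - z) dy ∧ dz + (-x - y) dz ∧ dx + (1) dx ∧ dy; curl F = (x - z, -x - y, 1)

d omega = sum_{i<j} (∂f_j/∂x_i - ∂f_i/∂x_j) dx_i ∧ dx_j. Under the identification (dy ∧ dz, dz ∧ dx, dx ∧ dy) ↔ (e_x, e_y, e_z), the coefficients are exactly the components of curl F. Compute:
  ∂R/∂y - ∂Q/∂z = (x - z) - (0) = x - z
  ∂P/∂z - ∂R/∂x = (-x) - (y) = -x - y
  ∂Q/∂x - ∂P/∂y = (1) - (0) = 1.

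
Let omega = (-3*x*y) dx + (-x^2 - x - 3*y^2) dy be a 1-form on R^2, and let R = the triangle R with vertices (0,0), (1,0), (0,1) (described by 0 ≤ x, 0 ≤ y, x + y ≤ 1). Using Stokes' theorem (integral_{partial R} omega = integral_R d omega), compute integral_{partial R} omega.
integral_(partial R) omega = -1/3

Stokes: integral_partial_R omega = integral_R d omega with d omega = (∂Q/∂x - ∂P/∂y) dx ∧ dy.
  ∂Q/∂x = -2*x - 1
  ∂P/∂y = -3*x
  integrand = ∂Q/∂x - ∂P/∂y = x - 1.
Integrating over R: integral_0^1 integral_0^{1-x} (x - 1) dy dx = -1/3.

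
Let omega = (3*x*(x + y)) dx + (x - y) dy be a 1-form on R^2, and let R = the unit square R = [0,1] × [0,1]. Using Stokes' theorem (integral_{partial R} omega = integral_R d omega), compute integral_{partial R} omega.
integral_(partial R) omega = -1/2

Stokes: integral_partial_R omega = integral_R d omega with d omega = (∂Q/∂x - ∂P/∂y) dx ∧ dy.
  ∂Q/∂x = 1
  ∂P/∂y = 3*x
  integrand = ∂Q/∂x - ∂P/∂y = 1 - 3*x.
Integrating over R: integral_0^1 integral_0^1 (1 - 3*x) dx dy = -1/2.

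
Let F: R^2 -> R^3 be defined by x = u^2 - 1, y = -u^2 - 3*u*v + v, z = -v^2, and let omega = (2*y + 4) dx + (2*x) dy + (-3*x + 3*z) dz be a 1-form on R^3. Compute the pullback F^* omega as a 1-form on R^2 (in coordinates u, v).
F^* omega = (-8*u^3 - 18*u^2*v + 4*u*v + 12*u + 6*v) du + (-6*u^3 + 6*u^2*v + 2*u^2 + 6*u + 6*v^3 - 6*v - 2) dv

Using F^*(f dg) = (f ∘ F) d(g ∘ F), substitute each coordinate x_i by F_i(u, v) in f_i, and replace dx_i by d F_i = (∂F_i/∂u) du + (∂F_i/∂v) dv.
  For the x component: f_1(F) = -2*u^2 - 6*u*v + 2*v + 4; d F_1 = (2*u) du + (0) dv
  For the y component: f_2(F) = 2*u^2 - 2; d F_2 = (-2*u - 3*v) du + (1 - 3*u) dv
  For the z component: f_3(F) = -3*u^2 - 3*v^2 + 3; d F_3 = (0) du + (-2*v) dv
Combining and collecting du, dv coefficients:
  coeff of du: -8*u^3 - 18*u^2*v + 4*u*v + 12*u + 6*v
  coeff of dv: -6*u^3 + 6*u^2*v + 2*u^2 + 6*u + 6*v^3 - 6*v - 2
F^* omega = (-8*u^3 - 18*u^2*v + 4*u*v + 12*u + 6*v) du + (-6*u^3 + 6*u^2*v + 2*u^2 + 6*u + 6*v^3 - 6*v - 2) dv.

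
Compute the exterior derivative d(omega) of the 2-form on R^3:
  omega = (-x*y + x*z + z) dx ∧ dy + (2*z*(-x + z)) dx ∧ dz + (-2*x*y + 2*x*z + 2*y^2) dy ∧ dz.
d(omega) = (x - 2*y + 2*z + 1) dx ∧ dy ∧ dz

For a 2-form omega = sum_{i<j} g_{ij} dx_i ∧ dx_j, the exterior derivative is
  d(omega) = sum_{i<j} d(g_{ij}) ∧ dx_i ∧ dx_j = sum_{i<j, k} (∂g_{ij}/∂x_k) dx_k ∧ dx_i ∧ dx_j.
Expand each term, using dx_k ∧ dx_i ∧ dx_j = sgn(permutation) dx_{(a)} ∧ dx_{(b)} ∧ dx_{(c)} with (a < b < c) sorted:
  d(-x*y + x*z + z) includes (∂/∂z)(-x*y + x*z + z) dz = (x + 1) dz, which multiplied by dx ∧ dy gives (x + 1) dx ∧ dy ∧ dz
  d(-2*x*y + 2*x*z + 2*y^2) includes (∂/∂x)(-2*x*y + 2*x*z + 2*y^2) dx = (-2*y + 2*z) dx, which multiplied by dy ∧ dz gives (-2*y + 2*z) dx ∧ dy ∧ dz
Collecting like 3-forms: d(omega) = (x - 2*y + 2*z + 1) dx ∧ dy ∧ dz.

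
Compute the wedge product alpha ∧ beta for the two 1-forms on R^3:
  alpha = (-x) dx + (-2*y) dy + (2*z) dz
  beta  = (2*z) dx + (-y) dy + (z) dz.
alpha ∧ beta = (y*(x + 4*z)) dx ∧ dy + (-z*(x + 4*z)) dx ∧ dz

Distribute the wedge, using dx_i ∧ dx_j = -dx_j ∧ dx_i and dx_i ∧ dx_i = 0. For each pair (i, j) with i < j, the coefficient of dx_i ∧ dx_j in alpha ∧ beta is (alpha_i * beta_j - alpha_j * beta_i). Collecting: alpha ∧ beta = (y*(x + 4*z)) dx ∧ dy + (-z*(x + 4*z)) dx ∧ dz.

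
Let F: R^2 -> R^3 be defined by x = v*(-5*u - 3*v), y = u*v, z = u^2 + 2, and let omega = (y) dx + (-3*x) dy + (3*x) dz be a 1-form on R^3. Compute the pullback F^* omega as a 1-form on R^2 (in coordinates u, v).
F^* omega = (v*(-30*u^2 - 8*u*v + 9*v^2)) du + (u*v*(10*u + 3*v)) dv

Using F^*(f dg) = (f ∘ F) d(g ∘ F), substitute each coordinate x_i by F_i(u, v) in f_i, and replace dx_i by d F_i = (∂F_i/∂u) du + (∂F_i/∂v) dv.
  For the x component: f_1(F) = u*v; d F_1 = (-5*v) du + (-5*u - 6*v) dv
  For the y component: f_2(F) = 3*v*(5*u + 3*v); d F_2 = (v) du + (u) dv
  For the z component: f_3(F) = 3*v*(-5*u - 3*v); d F_3 = (2*u) du + (0) dv
Combining and collecting du, dv coefficients:
  coeff of du: v*(-30*u^2 - 8*u*v + 9*v^2)
  coeff of dv: u*v*(10*u + 3*v)
F^* omega = (v*(-30*u^2 - 8*u*v + 9*v^2)) du + (u*v*(10*u + 3*v)) dv.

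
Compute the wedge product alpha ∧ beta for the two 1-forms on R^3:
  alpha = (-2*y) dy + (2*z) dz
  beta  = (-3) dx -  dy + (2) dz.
alpha ∧ beta = (-6*y) dx ∧ dy + (-4*y + 2*z) dy ∧ dz + (6*z) dx ∧ dz

Distribute the wedge, using dx_i ∧ dx_j = -dx_j ∧ dx_i and dx_i ∧ dx_i = 0. For each pair (i, j) with i < j, the coefficient of dx_i ∧ dx_j in alpha ∧ beta is (alpha_i * beta_j - alpha_j * beta_i). Collecting: alpha ∧ beta = (-6*y) dx ∧ dy + (-4*y + 2*z) dy ∧ dz + (6*z) dx ∧ dz.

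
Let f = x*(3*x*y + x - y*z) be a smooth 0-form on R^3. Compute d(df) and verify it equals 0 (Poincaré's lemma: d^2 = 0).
d(df) = 0

Step 1: df = sum_i (∂f/∂x_i) dx_i = (6*x*y + 2*x - y*z) dx + (x*(3*x - z)) dy + (-x*y) dz.
Step 2: Apply d again. Using the 1-form formula, the coefficient of dx ∧ dy in d(df) is ∂^2 f/∂x ∂y - ∂^2 f/∂y ∂x = (6*x - z) - (6*x - z) = 0 (equality of mixed partials for smooth f).
Similarly for dx ∧ dz and dy ∧ dz — all coefficients vanish. So d(df) = 0.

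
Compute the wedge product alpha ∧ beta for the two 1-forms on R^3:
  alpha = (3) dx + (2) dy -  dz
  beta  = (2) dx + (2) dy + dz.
alpha ∧ beta = (2) dx ∧ dy + (5) dx ∧ dz + (4) dy ∧ dz

Distribute the wedge, using dx_i ∧ dx_j = -dx_j ∧ dx_i and dx_i ∧ dx_i = 0. For each pair (i, j) with i < j, the coefficient of dx_i ∧ dx_j in alpha ∧ beta is (alpha_i * beta_j - alpha_j * beta_i). Collecting: alpha ∧ beta = (2) dx ∧ dy + (5) dx ∧ dz + (4) dy ∧ dz.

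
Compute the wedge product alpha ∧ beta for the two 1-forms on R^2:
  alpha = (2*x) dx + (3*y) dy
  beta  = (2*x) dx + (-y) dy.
alpha ∧ beta = (-8*x*y) dx ∧ dy

Distribute the wedge, using dx_i ∧ dx_j = -dx_j ∧ dx_i and dx_i ∧ dx_i = 0. For each pair (i, j) with i < j, the coefficient of dx_i ∧ dx_j in alpha ∧ beta is (alpha_i * beta_j - alpha_j * beta_i). Collecting: alpha ∧ beta = (-8*x*y) dx ∧ dy.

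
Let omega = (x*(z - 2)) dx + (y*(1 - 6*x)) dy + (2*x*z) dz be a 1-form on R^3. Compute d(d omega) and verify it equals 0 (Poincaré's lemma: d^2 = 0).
d(d omega) = 0

Step 1: d omega = sum_{i<j} (∂f_j/∂x_i - ∂f_i/∂x_j) dx_i ∧ dx_j:
  coeff of dx ∧ dy: -6*y
  coeff of dx ∧ dz: -x + 2*z
  coeff of dy ∧ dz: 0
Step 2: Apply d again to each 2-form coefficient. The only possible 3-form in R^3 is dx ∧ dy ∧ dz, with coefficient
  ∂(coeff of dy∧dz)/∂x - ∂(coeff of dx∧dz)/∂y + ∂(coeff of dx∧dy)/∂z
  = ∂/∂x (0) - ∂/∂y (-x + 2*z) + ∂/∂z (-6*y).
Each of these terms simplifies to sums of mixed partials that cancel in pairs. The result is 0 (by equality of mixed partials for smooth functions — Schwarz / Clairaut).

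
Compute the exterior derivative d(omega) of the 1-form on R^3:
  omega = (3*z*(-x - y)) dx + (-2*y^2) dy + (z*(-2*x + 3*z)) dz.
d(omega) = (3*z) dx ∧ dy + (3*x + 3*y - 2*z) dx ∧ dz

For a 1-form omega = sum_i f_i dx_i, the exterior derivative is
  d(omega) = sum_{i < j} (∂f_j/∂x_i - ∂f_i/∂x_j) dx_i ∧ dx_j.
  coefficient of dx ∧ dy: ∂f_2/∂x - ∂f_1/∂y = ∂(-2*y^2)/∂x - ∂(3*z*(-x - y))/∂y = 3*z
  coefficient of dx ∧ dz: ∂f_3/∂x - ∂f_1/∂z = ∂(z*(-2*x + 3*z))/∂x - ∂(3*z*(-x - y))/∂z = 3*x + 3*y - 2*z
Assembling: d(omega) = (3*z) dx ∧ dy + (3*x + 3*y - 2*z) dx ∧ dz.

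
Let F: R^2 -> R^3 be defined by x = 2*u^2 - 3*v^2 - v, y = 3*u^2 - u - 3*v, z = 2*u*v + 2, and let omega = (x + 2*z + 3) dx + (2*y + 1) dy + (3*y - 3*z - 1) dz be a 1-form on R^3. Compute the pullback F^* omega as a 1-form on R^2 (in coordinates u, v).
F^* omega = (44*u^3 + 34*u^2*v - 18*u^2 - 24*u*v^2 - 46*u*v + 36*u - 18*v^2 - 8*v - 1) du + (18*u^3 - 24*u^2*v - 26*u^2 - 24*u*v^2 - 22*u*v - 8*u + 18*v^3 + 9*v^2 - 23*v - 10) dv

Using F^*(f dg) = (f ∘ F) d(g ∘ F), substitute each coordinate x_i by F_i(u, v) in f_i, and replace dx_i by d F_i = (∂F_i/∂u) du + (∂F_i/∂v) dv.
  For the x component: f_1(F) = 2*u^2 + 4*u*v - 3*v^2 - v + 7; d F_1 = (4*u) du + (-6*v - 1) dv
  For the y component: f_2(F) = 6*u^2 - 2*u - 6*v + 1; d F_2 = (6*u - 1) du + (-3) dv
  For the z component: f_3(F) = 9*u^2 - 6*u*v - 3*u - 9*v - 7; d F_3 = (2*v) du + (2*u) dv
Combining and collecting du, dv coefficients:
  coeff of du: 44*u^3 + 34*u^2*v - 18*u^2 - 24*u*v^2 - 46*u*v + 36*u - 18*v^2 - 8*v - 1
  coeff of dv: 18*u^3 - 24*u^2*v - 26*u^2 - 24*u*v^2 - 22*u*v - 8*u + 18*v^3 + 9*v^2 - 23*v - 10
F^* omega = (44*u^3 + 34*u^2*v - 18*u^2 - 24*u*v^2 - 46*u*v + 36*u - 18*v^2 - 8*v - 1) du + (18*u^3 - 24*u^2*v - 26*u^2 - 24*u*v^2 - 22*u*v - 8*u + 18*v^3 + 9*v^2 - 23*v - 10) dv.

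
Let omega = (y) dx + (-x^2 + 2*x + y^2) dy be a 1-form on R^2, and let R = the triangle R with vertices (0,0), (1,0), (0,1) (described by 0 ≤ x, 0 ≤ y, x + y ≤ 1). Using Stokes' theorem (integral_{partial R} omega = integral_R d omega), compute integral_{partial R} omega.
integral_(partial R) omega = 1/6

Stokes: integral_partial_R omega = integral_R d omega with d omega = (∂Q/∂x - ∂P/∂y) dx ∧ dy.
  ∂Q/∂x = 2 - 2*x
  ∂P/∂y = 1
  integrand = ∂Q/∂x - ∂P/∂y = 1 - 2*x.
Integrating over R: integral_0^1 integral_0^{1-x} (1 - 2*x) dy dx = 1/6.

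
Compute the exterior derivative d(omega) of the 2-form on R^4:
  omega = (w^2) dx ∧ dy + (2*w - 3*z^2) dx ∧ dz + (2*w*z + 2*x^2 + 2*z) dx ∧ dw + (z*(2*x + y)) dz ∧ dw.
d(omega) = (2*w) dx ∧ dy ∧ dw + (-2*w + 2*z) dx ∧ dz ∧ dw + (z) dy ∧ dz ∧ dw

For a 2-form omega = sum_{i<j} g_{ij} dx_i ∧ dx_j, the exterior derivative is
  d(omega) = sum_{i<j} d(g_{ij}) ∧ dx_i ∧ dx_j = sum_{i<j, k} (∂g_{ij}/∂x_k) dx_k ∧ dx_i ∧ dx_j.
Expand each term, using dx_k ∧ dx_i ∧ dx_j = sgn(permutation) dx_{(a)} ∧ dx_{(b)} ∧ dx_{(c)} with (a < b < c) sorted:
  d(w^2) includes (∂/∂w)(w^2) dw = (2*w) dw, which multiplied by dx ∧ dy gives (2*w) dx ∧ dy ∧ dw
  d(2*w - 3*z^2) includes (∂/∂w)(2*w - 3*z^2) dw = (2) dw, which multiplied by dx ∧ dz gives (2) dx ∧ dz ∧ dw
  d(2*w*z + 2*x^2 + 2*z) includes (∂/∂z)(2*w*z + 2*x^2 + 2*z) dz = (2*w + 2) dz, which multiplied by dx ∧ dw gives (-2*w - 2) dx ∧ dz ∧ dw
  d(z*(2*x + y)) includes (∂/∂x)(z*(2*x + y)) dx = (2*z) dx, which multiplied by dz ∧ dw gives (2*z) dx ∧ dz ∧ dw
  d(z*(2*x + y)) includes (∂/∂y)(z*(2*x + y)) dy = (z) dy, which multiplied by dz ∧ dw gives (z) dy ∧ dz ∧ dw
Collecting like 3-forms: d(omega) = (2*w) dx ∧ dy ∧ dw + (-2*w + 2*z) dx ∧ dz ∧ dw + (z) dy ∧ dz ∧ dw.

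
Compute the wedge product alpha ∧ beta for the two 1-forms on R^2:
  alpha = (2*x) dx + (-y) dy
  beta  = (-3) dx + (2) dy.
alpha ∧ beta = (4*x - 3*y) dx ∧ dy

Distribute the wedge, using dx_i ∧ dx_j = -dx_j ∧ dx_i and dx_i ∧ dx_i = 0. For each pair (i, j) with i < j, the coefficient of dx_i ∧ dx_j in alpha ∧ beta is (alpha_i * beta_j - alpha_j * beta_i). Collecting: alpha ∧ beta = (4*x - 3*y) dx ∧ dy.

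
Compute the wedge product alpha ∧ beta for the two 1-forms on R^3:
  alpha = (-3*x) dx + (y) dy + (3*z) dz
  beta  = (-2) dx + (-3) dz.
alpha ∧ beta = (9*x + 6*z) dx ∧ dz + (2*y) dx ∧ dy + (-3*y) dy ∧ dz

Distribute the wedge, using dx_i ∧ dx_j = -dx_j ∧ dx_i and dx_i ∧ dx_i = 0. For each pair (i, j) with i < j, the coefficient of dx_i ∧ dx_j in alpha ∧ beta is (alpha_i * beta_j - alpha_j * beta_i). Collecting: alpha ∧ beta = (9*x + 6*z) dx ∧ dz + (2*y) dx ∧ dy + (-3*y) dy ∧ dz.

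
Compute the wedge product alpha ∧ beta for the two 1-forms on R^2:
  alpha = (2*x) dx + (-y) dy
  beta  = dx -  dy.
alpha ∧ beta = (-2*x + y) dx ∧ dy

Distribute the wedge, using dx_i ∧ dx_j = -dx_j ∧ dx_i and dx_i ∧ dx_i = 0. For each pair (i, j) with i < j, the coefficient of dx_i ∧ dx_j in alpha ∧ beta is (alpha_i * beta_j - alpha_j * beta_i). Collecting: alpha ∧ beta = (-2*x + y) dx ∧ dy.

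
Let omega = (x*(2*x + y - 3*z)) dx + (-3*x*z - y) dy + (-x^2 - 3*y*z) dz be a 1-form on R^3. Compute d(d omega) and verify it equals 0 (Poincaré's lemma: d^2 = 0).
d(d omega) = 0

Step 1: d omega = sum_{i<j} (∂f_j/∂x_i - ∂f_i/∂x_j) dx_i ∧ dx_j:
  coeff of dx ∧ dy: -x - 3*z
  coeff of dx ∧ dz: x
  coeff of dy ∧ dz: 3*x - 3*z
Step 2: Apply d again to each 2-form coefficient. The only possible 3-form in R^3 is dx ∧ dy ∧ dz, with coefficient
  ∂(coeff of dy∧dz)/∂x - ∂(coeff of dx∧dz)/∂y + ∂(coeff of dx∧dy)/∂z
  = ∂/∂x (3*x - 3*z) - ∂/∂y (x) + ∂/∂z (-x - 3*z).
Each of these terms simplifies to sums of mixed partials that cancel in pairs. The result is 0 (by equality of mixed partials for smooth functions — Schwarz / Clairaut).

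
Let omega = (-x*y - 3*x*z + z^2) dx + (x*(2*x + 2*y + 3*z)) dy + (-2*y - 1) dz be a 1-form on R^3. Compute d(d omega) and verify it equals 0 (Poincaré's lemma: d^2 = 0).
d(d omega) = 0

Step 1: d omega = sum_{i<j} (∂f_j/∂x_i - ∂f_i/∂x_j) dx_i ∧ dx_j:
  coeff of dx ∧ dy: 5*x + 2*y + 3*z
  coeff of dx ∧ dz: 3*x - 2*z
  coeff of dy ∧ dz: -3*x - 2
Step 2: Apply d again to each 2-form coefficient. The only possible 3-form in R^3 is dx ∧ dy ∧ dz, with coefficient
  ∂(coeff of dy∧dz)/∂x - ∂(coeff of dx∧dz)/∂y + ∂(coeff of dx∧dy)/∂z
  = ∂/∂x (-3*x - 2) - ∂/∂y (3*x - 2*z) + ∂/∂z (5*x + 2*y + 3*z).
Each of these terms simplifies to sums of mixed partials that cancel in pairs. The result is 0 (by equality of mixed partials for smooth functions — Schwarz / Clairaut).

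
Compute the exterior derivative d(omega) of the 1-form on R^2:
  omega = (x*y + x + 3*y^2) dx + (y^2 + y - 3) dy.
d(omega) = (-x - 6*y) dx ∧ dy

For a 1-form omega = sum_i f_i dx_i, the exterior derivative is
  d(omega) = sum_{i < j} (∂f_j/∂x_i - ∂f_i/∂x_j) dx_i ∧ dx_j.
  coefficient of dx ∧ dy: ∂f_2/∂x - ∂f_1/∂y = ∂(y^2 + y - 3)/∂x - ∂(x*y + x + 3*y^2)/∂y = -x - 6*y
Assembling: d(omega) = (-x - 6*y) dx ∧ dy.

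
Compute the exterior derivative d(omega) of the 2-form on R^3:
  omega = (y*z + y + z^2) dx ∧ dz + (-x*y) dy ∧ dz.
d(omega) = (-y - z - 1) dx ∧ dy ∧ dz

For a 2-form omega = sum_{i<j} g_{ij} dx_i ∧ dx_j, the exterior derivative is
  d(omega) = sum_{i<j} d(g_{ij}) ∧ dx_i ∧ dx_j = sum_{i<j, k} (∂g_{ij}/∂x_k) dx_k ∧ dx_i ∧ dx_j.
Expand each term, using dx_k ∧ dx_i ∧ dx_j = sgn(permutation) dx_{(a)} ∧ dx_{(b)} ∧ dx_{(c)} with (a < b < c) sorted:
  d(y*z + y + z^2) includes (∂/∂y)(y*z + y + z^2) dy = (z + 1) dy, which multiplied by dx ∧ dz gives (-z - 1) dx ∧ dy ∧ dz
  d(-x*y) includes (∂/∂x)(-x*y) dx = (-y) dx, which multiplied by dy ∧ dz gives (-y) dx ∧ dy ∧ dz
Collecting like 3-forms: d(omega) = (-y - z - 1) dx ∧ dy ∧ dz.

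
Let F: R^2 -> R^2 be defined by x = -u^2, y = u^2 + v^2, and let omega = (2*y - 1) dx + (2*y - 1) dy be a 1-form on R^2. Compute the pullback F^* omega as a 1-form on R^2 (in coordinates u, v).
F^* omega = (2*v*(2*u^2 + 2*v^2 - 1)) dv

Using F^*(f dg) = (f ∘ F) d(g ∘ F), substitute each coordinate x_i by F_i(u, v) in f_i, and replace dx_i by d F_i = (∂F_i/∂u) du + (∂F_i/∂v) dv.
  For the x component: f_1(F) = 2*u^2 + 2*v^2 - 1; d F_1 = (-2*u) du + (0) dv
  For the y component: f_2(F) = 2*u^2 + 2*v^2 - 1; d F_2 = (2*u) du + (2*v) dv
Combining and collecting du, dv coefficients:
  coeff of du: 0
  coeff of dv: 2*v*(2*u^2 + 2*v^2 - 1)
F^* omega = (2*v*(2*u^2 + 2*v^2 - 1)) dv.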